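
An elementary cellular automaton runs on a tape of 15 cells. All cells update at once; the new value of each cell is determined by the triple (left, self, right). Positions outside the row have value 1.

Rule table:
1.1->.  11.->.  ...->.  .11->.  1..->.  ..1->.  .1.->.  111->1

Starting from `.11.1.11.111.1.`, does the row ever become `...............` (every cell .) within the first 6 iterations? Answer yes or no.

..........1....
...............
all cells are . at iteration 2

yes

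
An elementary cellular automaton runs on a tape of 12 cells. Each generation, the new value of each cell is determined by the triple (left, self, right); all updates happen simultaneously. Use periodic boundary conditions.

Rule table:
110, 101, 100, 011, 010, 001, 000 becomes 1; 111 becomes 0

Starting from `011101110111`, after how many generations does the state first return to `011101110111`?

2

generation 1: 110111011101
generation 2: 011101110111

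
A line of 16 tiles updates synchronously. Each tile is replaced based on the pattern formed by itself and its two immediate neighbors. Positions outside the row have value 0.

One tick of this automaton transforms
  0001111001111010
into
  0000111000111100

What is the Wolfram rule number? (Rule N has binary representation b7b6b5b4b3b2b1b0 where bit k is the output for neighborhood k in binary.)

224

position 4: 111 → 1  (bit 7 = 1)
position 6: 110 → 1  (bit 6 = 1)
position 13: 101 → 1  (bit 5 = 1)
position 7: 100 → 0  (bit 4 = 0)
position 3: 011 → 0  (bit 3 = 0)
position 14: 010 → 0  (bit 2 = 0)
position 2: 001 → 0  (bit 1 = 0)
position 0: 000 → 0  (bit 0 = 0)
bits b7..b0 = 11100000 = 224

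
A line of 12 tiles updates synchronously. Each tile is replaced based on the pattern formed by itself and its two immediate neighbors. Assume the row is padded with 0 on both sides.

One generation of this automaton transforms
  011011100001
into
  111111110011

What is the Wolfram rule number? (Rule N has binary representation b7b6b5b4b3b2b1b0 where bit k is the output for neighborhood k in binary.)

position 5: 111 → 1  (bit 7 = 1)
position 2: 110 → 1  (bit 6 = 1)
position 3: 101 → 1  (bit 5 = 1)
position 7: 100 → 1  (bit 4 = 1)
position 1: 011 → 1  (bit 3 = 1)
position 11: 010 → 1  (bit 2 = 1)
position 0: 001 → 1  (bit 1 = 1)
position 8: 000 → 0  (bit 0 = 0)
bits b7..b0 = 11111110 = 254

254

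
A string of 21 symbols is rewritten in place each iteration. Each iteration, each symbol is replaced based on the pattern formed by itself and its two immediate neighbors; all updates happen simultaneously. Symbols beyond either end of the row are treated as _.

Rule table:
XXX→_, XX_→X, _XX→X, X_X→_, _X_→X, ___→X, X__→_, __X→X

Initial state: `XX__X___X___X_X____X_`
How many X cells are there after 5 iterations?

12

XX_XX_XXX_XXX_X_XXXX_
XX_XX_X_X_X_X_X_X__X_
XX_XX_X_X_X_X_X_X_XX_
XX_XX_X_X_X_X_X_X_XX_  (fixed point — unchanged through iteration 5)
count of X: 12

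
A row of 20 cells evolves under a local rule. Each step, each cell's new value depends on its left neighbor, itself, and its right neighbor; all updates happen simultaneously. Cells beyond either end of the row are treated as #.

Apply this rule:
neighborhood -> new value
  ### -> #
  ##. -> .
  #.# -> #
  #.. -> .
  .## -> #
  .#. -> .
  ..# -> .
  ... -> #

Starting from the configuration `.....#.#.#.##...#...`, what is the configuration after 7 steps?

.##...#..........###

.###..#.#.##..#...#.
###....#.##.....#..#
##..##..##..###....#
#...#...#...##..##.#
..#...#...#.#...#.##
....#...#..#..#..###
.##...#..........###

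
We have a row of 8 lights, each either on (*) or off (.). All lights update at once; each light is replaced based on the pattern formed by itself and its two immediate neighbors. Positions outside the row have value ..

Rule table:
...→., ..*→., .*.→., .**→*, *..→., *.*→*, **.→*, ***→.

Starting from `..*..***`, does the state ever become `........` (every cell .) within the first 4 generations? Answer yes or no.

yes

.....*.*
......*.
........
all cells are . at generation 3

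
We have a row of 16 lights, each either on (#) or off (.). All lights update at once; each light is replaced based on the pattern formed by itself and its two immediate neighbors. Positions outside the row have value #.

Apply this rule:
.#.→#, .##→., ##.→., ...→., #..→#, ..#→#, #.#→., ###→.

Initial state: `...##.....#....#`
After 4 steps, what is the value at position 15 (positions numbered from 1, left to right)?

.

step 1: #.#..#...###..#.
step 2: ..#####.#...###.
step 3: ##......##.#....
step 4: ..#....#...##..#
position 15 holds .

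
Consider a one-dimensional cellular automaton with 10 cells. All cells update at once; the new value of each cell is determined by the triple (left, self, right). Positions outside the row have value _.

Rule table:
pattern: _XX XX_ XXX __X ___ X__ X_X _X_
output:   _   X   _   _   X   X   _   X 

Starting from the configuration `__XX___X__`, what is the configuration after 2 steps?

X__XXX_XXX
XX___X___X

XX___X___X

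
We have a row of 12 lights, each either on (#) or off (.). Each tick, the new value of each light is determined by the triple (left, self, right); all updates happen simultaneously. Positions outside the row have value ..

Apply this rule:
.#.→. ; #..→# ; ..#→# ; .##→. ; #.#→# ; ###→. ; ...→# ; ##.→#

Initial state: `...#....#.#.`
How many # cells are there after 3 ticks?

9

###.####.#.#
..##...##.#.
##.####.##.#
count of #: 9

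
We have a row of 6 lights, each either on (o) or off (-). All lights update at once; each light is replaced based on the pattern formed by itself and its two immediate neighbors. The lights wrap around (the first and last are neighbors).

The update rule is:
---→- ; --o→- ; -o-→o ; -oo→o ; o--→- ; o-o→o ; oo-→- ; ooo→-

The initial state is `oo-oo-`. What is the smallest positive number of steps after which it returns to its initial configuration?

3

o-oo-o
-oo-oo
oo-oo-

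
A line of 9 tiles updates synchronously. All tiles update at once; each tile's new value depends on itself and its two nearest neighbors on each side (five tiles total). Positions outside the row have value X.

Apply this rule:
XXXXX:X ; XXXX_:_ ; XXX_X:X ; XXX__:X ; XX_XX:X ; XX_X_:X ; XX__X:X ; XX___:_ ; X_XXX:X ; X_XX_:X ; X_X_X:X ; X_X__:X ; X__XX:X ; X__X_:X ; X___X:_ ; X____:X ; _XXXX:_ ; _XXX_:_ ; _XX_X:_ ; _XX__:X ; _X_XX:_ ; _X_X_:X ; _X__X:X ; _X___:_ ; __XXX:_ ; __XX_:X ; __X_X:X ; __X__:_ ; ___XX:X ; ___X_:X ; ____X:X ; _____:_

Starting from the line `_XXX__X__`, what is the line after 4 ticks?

tick 1: XX_XXX_XX
tick 2: _XXX_XXX_
tick 3: XX_XXX_XX  (repeats tick 1; period 2)
tick 4: _XXX_XXX_

_XXX_XXX_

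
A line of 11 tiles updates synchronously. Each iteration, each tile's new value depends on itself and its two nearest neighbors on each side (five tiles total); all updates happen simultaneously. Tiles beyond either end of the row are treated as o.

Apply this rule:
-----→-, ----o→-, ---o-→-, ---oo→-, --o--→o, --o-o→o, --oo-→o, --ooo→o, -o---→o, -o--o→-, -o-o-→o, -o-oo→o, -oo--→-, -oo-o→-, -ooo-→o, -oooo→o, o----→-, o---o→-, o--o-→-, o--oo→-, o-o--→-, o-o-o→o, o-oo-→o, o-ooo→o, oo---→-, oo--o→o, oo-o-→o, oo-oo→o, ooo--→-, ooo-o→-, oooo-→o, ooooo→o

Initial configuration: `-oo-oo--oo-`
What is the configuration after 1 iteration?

oo-oo-o-o-o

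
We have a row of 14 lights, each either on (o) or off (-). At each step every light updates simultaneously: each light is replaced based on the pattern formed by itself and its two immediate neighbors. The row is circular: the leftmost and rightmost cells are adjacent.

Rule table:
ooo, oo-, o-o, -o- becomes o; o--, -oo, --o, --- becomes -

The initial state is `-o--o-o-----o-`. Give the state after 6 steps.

-o--ooo-----o-
-o---oo-----o-
-o----o-----o-
-o----o-----o-  (fixed point — unchanged through step 6)

-o----o-----o-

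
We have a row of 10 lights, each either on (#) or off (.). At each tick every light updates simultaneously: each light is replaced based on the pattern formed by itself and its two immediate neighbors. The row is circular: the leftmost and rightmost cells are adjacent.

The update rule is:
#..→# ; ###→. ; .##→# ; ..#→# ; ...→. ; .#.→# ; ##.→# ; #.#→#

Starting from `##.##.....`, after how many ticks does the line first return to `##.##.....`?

######...#
.....##.##
#...######
##.##.....

4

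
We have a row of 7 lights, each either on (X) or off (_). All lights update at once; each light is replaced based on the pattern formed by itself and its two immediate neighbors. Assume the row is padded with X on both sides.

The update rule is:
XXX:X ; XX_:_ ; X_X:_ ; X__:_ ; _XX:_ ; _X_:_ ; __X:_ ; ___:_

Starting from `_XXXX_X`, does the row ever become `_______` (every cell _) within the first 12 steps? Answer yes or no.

__XX___
_______
all cells are _ at step 2

yes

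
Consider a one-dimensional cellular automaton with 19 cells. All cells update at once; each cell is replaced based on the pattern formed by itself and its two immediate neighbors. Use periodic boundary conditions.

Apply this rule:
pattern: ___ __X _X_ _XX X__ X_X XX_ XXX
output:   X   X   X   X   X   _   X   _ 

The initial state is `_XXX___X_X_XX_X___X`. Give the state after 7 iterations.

iteration 1: _X_XXXXX_X_XX_XXXXX
iteration 2: _X_X___X_X_XX_X___X
iteration 3: _X_XXXXX_X_XX_XXXXX  (repeats iteration 1; period 2)
iteration 7: _X_XXXXX_X_XX_XXXXX

_X_XXXXX_X_XX_XXXXX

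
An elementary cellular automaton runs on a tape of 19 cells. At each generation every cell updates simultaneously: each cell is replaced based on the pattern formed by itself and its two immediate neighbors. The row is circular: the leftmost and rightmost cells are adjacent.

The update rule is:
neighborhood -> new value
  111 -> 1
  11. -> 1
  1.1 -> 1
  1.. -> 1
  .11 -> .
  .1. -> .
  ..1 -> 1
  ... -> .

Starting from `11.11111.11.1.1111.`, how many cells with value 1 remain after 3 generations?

.11.11111.11.1.1111
1.11.11111.11.1.111
11.11.11111.11.1.11
count of 1: 14

14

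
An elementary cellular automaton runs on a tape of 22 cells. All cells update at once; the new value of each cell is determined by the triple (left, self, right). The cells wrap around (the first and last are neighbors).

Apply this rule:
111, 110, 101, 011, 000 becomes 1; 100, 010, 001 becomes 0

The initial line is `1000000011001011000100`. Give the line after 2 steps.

step 1: 0011111011000111010000
step 2: 1011111111010111100111

1011111111010111100111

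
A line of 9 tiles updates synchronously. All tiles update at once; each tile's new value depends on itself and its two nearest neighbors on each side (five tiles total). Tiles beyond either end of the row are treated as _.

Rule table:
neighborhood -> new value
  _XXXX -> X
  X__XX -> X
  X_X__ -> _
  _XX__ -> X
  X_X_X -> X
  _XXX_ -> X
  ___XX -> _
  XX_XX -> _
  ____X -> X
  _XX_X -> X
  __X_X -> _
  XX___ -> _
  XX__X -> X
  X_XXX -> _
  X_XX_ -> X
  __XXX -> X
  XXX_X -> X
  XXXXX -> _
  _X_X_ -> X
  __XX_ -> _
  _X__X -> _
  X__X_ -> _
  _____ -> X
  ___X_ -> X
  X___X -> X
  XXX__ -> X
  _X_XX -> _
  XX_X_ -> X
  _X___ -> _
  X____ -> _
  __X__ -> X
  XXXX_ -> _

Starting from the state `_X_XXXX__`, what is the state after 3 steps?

X___X_X__
X_XX_X___
__XXX___X

__XXX___X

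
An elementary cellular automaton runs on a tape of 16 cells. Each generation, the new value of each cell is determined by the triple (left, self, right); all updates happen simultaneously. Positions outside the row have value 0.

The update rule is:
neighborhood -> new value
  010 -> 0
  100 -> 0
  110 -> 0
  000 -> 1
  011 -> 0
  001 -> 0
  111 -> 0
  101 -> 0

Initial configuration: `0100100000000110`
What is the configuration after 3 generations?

0000001111110000
1111100000000111
0000001111110000

0000001111110000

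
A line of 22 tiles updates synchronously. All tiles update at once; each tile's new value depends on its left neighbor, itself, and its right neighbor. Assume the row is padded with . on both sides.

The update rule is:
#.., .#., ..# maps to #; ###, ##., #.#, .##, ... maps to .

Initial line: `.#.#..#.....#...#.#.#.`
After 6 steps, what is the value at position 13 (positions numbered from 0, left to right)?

.

##.#####...###.##.#.##
........#.#.......#...
.......##.##.....###..
......#.....#...#...#.
.....###...###.###.###
....#...#.#...........
position 13 holds .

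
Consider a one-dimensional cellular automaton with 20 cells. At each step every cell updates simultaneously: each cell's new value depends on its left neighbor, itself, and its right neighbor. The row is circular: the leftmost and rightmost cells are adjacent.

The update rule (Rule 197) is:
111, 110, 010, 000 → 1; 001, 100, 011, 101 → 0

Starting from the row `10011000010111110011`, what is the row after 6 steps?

step 1: 10001011010011110001
step 2: 10101001010001110100
step 3: 10101001010100110100
step 4: 10101001010100010100
step 5: 10101001010101010100
step 6: 10101001010101010100

10101001010101010100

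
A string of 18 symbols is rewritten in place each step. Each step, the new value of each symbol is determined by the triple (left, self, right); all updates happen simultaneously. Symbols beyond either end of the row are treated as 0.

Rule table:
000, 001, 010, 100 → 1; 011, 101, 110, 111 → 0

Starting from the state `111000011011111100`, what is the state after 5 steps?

000111100000000011
111000011111111100
000111100000000011  (repeats step 1; period 2)
step 5: 000111100000000011

000111100000000011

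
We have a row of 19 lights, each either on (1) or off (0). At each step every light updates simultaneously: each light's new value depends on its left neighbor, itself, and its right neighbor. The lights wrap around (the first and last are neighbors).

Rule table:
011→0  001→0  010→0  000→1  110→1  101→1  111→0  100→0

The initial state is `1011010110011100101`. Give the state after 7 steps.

1101101010000100010
0110110100110001001
1011011000010100000
0101101011001001110
0010110101000000010
1001011010011111000
0000101100000001010

0000101100000001010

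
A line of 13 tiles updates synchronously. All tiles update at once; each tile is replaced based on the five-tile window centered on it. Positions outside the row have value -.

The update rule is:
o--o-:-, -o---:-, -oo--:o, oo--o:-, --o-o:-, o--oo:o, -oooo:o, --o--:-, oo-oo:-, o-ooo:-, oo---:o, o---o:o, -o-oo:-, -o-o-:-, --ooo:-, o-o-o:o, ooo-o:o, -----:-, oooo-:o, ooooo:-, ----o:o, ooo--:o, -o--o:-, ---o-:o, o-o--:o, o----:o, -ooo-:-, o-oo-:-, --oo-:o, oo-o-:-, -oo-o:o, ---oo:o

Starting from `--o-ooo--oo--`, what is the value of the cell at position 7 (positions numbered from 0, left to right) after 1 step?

step 1: oo----o-ooooo
position 7 holds -

-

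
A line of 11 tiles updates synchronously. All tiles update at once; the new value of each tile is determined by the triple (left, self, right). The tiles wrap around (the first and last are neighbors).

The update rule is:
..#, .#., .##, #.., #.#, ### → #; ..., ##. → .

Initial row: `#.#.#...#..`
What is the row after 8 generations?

generation 1: ######.####
generation 2: #####.#####
generation 3: ####.######
generation 4: ###.#######
generation 5: ##.########
generation 6: #.#########
generation 7: .##########
generation 8: ##########.

##########.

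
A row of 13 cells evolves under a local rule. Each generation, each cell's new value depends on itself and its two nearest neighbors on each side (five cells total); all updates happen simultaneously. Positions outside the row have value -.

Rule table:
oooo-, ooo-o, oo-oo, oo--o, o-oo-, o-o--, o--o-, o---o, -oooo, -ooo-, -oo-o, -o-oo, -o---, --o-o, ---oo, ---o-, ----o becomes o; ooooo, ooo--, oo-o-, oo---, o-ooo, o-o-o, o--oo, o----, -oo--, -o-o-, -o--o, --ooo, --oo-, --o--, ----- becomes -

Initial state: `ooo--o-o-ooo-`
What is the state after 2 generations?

generation 1: -o-ooo--o-o--
generation 2: ooo-o-ooo-oo-

ooo-o-ooo-oo-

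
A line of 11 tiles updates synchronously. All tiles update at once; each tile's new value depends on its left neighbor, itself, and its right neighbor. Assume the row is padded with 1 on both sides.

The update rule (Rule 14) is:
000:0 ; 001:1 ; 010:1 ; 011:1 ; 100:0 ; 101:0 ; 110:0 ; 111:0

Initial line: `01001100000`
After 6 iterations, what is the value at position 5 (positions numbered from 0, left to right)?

01011000001
01010000011
01010000110
01010001100
01010011001
01010110011
position 5 holds 1

1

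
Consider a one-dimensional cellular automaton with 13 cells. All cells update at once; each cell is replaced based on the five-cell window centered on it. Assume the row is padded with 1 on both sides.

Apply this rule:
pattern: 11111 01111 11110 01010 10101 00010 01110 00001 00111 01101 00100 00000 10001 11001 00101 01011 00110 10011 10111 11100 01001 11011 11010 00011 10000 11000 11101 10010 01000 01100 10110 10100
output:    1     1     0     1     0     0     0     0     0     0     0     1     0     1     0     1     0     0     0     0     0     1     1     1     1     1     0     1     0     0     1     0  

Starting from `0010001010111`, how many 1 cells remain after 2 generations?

6

1100000101011
0011100010101
count of 1: 6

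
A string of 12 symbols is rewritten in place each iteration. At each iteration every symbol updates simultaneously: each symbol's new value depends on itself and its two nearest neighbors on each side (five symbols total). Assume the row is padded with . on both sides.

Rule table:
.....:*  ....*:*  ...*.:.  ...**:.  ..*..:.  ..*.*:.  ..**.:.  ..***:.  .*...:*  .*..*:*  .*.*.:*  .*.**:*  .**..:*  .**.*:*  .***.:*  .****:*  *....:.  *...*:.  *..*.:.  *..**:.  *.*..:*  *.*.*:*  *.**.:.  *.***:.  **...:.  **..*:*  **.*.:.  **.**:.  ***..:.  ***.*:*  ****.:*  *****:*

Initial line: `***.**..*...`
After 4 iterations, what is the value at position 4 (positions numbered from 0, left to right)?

.**..**..*.*
..**..**..**
*..**..**..*
.*..**..**..
position 4 holds *

*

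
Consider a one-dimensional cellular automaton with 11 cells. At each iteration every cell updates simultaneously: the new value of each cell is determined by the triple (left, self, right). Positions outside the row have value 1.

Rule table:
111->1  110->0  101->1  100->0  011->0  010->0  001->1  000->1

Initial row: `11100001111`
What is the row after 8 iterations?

01010101010

iteration 1: 11001110111
iteration 2: 10010101011
iteration 3: 00101010101
iteration 4: 01010101010
iteration 5: 10101010101
iteration 6: 01010101010  (repeats iteration 4; period 2)
iteration 8: 01010101010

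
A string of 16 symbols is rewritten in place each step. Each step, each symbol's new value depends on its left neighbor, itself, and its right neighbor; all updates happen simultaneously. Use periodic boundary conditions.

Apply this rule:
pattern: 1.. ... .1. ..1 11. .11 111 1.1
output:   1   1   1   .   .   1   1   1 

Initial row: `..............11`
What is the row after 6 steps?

1111111111111.1.
111111111111.111
11111111111.1111
1111111111.11111
111111111.111111
11111111.1111111

11111111.1111111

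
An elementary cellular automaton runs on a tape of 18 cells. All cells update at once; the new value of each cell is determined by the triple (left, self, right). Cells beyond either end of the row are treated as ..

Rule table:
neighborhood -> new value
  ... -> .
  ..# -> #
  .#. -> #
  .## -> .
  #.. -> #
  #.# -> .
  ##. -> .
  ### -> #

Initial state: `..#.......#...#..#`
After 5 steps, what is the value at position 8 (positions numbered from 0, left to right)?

.

step 1: .###.....###.#####
step 2: #.#.#...#.#...###.
step 3: #.#.##.##.##.#.#.#
step 4: #.#..........#.#.#
step 5: #.##........##.#.#
position 8 holds .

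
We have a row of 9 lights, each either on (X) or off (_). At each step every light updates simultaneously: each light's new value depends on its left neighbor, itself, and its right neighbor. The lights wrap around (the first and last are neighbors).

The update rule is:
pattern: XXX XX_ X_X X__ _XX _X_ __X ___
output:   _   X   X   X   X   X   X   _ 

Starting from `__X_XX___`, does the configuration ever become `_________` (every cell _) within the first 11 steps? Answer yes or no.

no

_XXXXXX__
XX____XX_
XXX__XXXX
__XXXX___
_XX__XX__
XXXXXXXX_
X______XX
XX____XX_  (repeats step 2; period 6)
step 11: _XX__XX__
step 11 is _XX__XX__, still not uniform _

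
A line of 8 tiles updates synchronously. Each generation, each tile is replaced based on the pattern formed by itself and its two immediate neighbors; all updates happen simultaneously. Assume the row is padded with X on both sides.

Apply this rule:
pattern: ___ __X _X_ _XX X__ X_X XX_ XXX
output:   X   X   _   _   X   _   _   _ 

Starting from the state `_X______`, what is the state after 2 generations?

XX______

__XXXXXX
XX______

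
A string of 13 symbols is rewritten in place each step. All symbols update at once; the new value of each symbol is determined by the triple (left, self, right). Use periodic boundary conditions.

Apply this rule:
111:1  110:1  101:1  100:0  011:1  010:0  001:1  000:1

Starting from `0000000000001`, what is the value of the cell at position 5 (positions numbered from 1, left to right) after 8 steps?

0111111111110
1111111111110
1111111111111
1111111111111  (fixed point — unchanged through step 8)
position 5 holds 1

1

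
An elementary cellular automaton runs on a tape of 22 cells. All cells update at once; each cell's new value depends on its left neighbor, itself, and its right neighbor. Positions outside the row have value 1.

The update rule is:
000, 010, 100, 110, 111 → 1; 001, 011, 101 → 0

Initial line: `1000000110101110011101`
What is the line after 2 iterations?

1111111010110011100110

1111110010100111001100
1111111010110011100110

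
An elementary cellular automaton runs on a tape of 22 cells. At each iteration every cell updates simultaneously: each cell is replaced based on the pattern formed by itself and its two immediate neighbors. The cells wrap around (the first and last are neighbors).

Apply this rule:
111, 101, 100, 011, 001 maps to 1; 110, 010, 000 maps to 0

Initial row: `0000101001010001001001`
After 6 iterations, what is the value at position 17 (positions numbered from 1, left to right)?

0

1001010110101010110110
0110101101010101101101
1101011010101011011010
1010110101010110110101
0101101010101101101011
1011010101011011010110
position 17 holds 0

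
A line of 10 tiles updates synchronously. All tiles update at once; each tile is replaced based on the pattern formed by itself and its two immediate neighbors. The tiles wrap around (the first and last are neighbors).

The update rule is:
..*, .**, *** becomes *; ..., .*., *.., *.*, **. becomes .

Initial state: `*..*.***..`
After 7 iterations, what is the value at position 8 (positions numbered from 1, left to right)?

.

..*..**..*
.*..**..*.
*..**..*..
..**..*..*
.**..*..*.
**..*..*..
*..*..*..*
position 8 holds .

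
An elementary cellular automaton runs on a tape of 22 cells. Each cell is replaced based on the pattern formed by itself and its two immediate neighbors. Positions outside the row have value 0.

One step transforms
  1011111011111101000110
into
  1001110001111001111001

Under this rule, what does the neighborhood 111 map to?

1

At position 3 the neighborhood is 111; the next row has 1 there.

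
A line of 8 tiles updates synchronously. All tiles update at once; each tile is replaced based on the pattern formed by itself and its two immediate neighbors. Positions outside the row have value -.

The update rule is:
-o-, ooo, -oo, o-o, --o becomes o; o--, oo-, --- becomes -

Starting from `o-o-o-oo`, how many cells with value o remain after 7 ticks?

1

ooooooo-
oooooo--
ooooo---
oooo----
ooo-----
oo------
o-------
count of o: 1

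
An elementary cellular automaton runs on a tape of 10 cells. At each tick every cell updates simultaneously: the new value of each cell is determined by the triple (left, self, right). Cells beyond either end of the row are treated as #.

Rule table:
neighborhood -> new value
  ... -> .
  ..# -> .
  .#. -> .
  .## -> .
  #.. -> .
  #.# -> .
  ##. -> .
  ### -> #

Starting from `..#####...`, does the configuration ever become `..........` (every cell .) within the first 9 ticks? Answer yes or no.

...###....
....#.....
..........
all cells are . at tick 3

yes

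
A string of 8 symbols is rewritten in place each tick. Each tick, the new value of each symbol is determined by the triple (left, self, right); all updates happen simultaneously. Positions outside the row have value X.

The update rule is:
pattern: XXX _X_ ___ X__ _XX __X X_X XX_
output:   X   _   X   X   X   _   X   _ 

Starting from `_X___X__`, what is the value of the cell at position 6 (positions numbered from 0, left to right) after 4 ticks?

X

tick 1: X_XX__X_
tick 2: _XX_X__X
tick 3: XX_X_X_X
tick 4: X_X_X_XX
position 6 holds X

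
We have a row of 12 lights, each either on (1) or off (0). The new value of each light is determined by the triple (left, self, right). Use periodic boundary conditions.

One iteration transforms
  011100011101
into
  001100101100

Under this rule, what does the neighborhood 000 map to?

0

At position 5 the neighborhood is 000; the next row has 0 there.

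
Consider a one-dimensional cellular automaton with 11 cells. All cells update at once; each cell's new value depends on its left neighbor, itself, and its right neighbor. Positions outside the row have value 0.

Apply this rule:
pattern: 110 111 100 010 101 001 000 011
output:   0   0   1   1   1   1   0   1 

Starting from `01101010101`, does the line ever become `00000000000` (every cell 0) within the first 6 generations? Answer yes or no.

no

11011111111
10110000000
11101000000
10011100000
11110010000
10001111000
generation 6 is 10001111000, still not uniform 0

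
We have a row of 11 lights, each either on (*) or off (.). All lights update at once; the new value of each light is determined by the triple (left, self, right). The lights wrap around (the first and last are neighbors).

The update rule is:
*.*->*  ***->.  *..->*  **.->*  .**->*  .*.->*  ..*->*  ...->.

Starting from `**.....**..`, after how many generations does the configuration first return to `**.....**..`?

***...*****
..**.**....
.*******...
**.....**..

4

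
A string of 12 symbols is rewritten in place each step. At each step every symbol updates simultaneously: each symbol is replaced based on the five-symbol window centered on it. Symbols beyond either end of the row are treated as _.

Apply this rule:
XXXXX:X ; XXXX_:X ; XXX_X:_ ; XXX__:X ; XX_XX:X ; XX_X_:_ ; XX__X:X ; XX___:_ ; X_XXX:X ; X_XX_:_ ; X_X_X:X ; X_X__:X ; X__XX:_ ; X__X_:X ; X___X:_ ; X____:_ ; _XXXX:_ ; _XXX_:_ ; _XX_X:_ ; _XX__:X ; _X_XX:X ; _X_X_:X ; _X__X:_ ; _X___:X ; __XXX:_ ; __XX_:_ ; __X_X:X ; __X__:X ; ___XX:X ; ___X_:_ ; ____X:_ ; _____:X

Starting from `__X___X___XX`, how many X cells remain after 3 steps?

5

__XX__XX_X_X
_X_XX____XXX
_XX_X___X__X
count of X: 5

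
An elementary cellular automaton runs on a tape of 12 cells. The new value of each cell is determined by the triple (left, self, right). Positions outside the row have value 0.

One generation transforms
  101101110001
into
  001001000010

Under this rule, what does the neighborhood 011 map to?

At position 2 the neighborhood is 011; the next row has 1 there.

1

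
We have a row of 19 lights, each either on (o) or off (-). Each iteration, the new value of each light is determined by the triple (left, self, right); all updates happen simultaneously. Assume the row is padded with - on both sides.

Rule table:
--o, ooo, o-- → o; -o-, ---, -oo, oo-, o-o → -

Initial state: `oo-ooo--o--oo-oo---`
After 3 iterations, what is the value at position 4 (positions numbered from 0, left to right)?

iteration 1: ----o-oo-oo-----o--
iteration 2: ---o-------o---o-o-
iteration 3: --o-o-----o-o-o---o
position 4 holds o

o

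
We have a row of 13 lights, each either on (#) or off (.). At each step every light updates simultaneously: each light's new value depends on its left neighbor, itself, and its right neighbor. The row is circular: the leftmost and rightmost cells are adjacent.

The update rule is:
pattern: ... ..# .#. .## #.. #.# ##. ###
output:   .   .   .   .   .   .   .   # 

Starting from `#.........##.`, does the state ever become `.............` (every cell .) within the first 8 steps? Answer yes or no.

step 1: .............
all cells are . at step 1

yes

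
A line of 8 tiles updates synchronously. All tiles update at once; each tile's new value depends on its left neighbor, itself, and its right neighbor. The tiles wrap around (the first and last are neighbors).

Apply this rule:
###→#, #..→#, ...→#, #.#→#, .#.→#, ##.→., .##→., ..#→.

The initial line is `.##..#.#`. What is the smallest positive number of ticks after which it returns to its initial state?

#..#.###
.#.##.##
###..#..
.#.#.##.
.####..#
#.##.#.#
.#..###.
.##..#.#

8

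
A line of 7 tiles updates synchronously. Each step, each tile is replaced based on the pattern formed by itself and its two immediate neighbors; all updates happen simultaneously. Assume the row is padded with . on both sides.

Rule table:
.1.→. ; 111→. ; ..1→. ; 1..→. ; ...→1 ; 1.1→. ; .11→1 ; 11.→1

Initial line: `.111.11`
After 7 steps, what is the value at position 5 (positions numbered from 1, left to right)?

.

.1.1.11
.....11
1111.11
1..1.11
.....11  (repeats step 2; period 3)
step 7: 1..1.11
position 5 holds .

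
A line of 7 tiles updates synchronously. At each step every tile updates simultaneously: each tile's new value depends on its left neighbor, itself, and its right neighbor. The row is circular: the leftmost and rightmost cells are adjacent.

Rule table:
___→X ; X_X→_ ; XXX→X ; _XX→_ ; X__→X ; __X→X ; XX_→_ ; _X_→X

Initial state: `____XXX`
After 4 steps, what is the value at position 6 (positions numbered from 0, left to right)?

X

XXXX_X_
_XX__X_
X__XXXX
_XX_XXX
position 6 holds X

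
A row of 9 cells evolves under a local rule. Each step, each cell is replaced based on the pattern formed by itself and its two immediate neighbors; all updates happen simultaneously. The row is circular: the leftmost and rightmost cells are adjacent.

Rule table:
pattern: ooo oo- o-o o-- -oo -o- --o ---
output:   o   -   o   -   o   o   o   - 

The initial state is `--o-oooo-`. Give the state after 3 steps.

ooooo---o

step 1: -oooooo--
step 2: oooooo---
step 3: ooooo---o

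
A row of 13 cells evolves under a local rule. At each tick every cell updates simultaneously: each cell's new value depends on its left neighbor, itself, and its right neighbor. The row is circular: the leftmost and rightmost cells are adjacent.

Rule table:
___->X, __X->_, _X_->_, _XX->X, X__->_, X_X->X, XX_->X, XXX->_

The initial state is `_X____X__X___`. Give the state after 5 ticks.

X_X_X______X_

___XX______XX
_X_XX_XXXX_XX
X_XXXXX__XXXX
XXX___X__X___
X_X_X______X_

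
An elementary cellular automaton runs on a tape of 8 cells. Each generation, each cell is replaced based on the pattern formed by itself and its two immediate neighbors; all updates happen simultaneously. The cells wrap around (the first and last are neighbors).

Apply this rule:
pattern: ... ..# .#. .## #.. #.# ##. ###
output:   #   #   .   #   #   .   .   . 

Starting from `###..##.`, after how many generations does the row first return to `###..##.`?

16

generation 1: #..###..
generation 2: .###..##
generation 3: .#..###.
generation 4: #.###..#
generation 5: ..#..###
generation 6: ##.###..
generation 7: #..#..##
generation 8: .##.###.
generation 9: ##..#..#
generation 10: ..##.###
generation 11: ###..#..
generation 12: #..##.##
generation 13: .###..#.
generation 14: ##..##.#
generation 15: ..###..#
generation 16: ###..##.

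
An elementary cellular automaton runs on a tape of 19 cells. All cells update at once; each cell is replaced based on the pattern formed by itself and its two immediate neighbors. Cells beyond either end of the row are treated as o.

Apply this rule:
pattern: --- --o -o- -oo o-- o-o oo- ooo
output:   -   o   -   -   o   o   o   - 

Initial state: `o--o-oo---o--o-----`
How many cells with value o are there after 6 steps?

step 1: ooo-o-oo-o-oo-o---o
step 2: --oo-o-oo-o-oo-o-o-
step 3: oo-oo-o-oo-o-oo-o-o
step 4: -oo-oo-o-oo-o-oo-o-
step 5: o-oo-oo-o-oo-o-oo-o
step 6: oo-oo-oo-o-oo-o-oo-
count of o: 12

12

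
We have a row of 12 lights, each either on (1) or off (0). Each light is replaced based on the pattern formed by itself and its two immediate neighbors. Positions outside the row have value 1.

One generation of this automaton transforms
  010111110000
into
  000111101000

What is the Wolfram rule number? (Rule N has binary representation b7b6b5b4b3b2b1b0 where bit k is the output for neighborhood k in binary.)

position 4: 111 → 1  (bit 7 = 1)
position 7: 110 → 0  (bit 6 = 0)
position 0: 101 → 0  (bit 5 = 0)
position 8: 100 → 1  (bit 4 = 1)
position 3: 011 → 1  (bit 3 = 1)
position 1: 010 → 0  (bit 2 = 0)
position 11: 001 → 0  (bit 1 = 0)
position 9: 000 → 0  (bit 0 = 0)
bits b7..b0 = 10011000 = 152

152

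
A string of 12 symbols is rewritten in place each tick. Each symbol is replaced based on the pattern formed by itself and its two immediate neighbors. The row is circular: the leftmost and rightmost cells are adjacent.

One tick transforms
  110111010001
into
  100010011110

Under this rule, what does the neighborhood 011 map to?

0

At position 3 the neighborhood is 011; the next row has 0 there.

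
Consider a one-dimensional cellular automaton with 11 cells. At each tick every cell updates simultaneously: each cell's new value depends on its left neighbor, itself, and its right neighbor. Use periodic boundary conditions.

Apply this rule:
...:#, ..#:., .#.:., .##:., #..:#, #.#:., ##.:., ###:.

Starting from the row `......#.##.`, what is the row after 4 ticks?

....####...

#####.....#
.....####..
####.....##
....####...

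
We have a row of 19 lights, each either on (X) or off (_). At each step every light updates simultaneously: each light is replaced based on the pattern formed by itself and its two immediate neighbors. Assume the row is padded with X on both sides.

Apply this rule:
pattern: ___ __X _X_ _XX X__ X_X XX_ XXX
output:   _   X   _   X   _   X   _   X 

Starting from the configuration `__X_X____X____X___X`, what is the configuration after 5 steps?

____X____X___XXXXXX

_X_X____X____X___XX
X_X____X____X___XXX
_X____X____X___XXXX
X____X____X___XXXXX
____X____X___XXXXXX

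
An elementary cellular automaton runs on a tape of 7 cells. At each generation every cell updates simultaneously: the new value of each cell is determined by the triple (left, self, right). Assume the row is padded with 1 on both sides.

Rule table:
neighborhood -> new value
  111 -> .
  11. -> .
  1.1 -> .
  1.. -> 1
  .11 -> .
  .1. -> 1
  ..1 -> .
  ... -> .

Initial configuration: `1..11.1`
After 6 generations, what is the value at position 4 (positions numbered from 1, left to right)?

.1.....
.11....
...1...
1..11..
.1...1.
.11..1.
position 4 holds .

.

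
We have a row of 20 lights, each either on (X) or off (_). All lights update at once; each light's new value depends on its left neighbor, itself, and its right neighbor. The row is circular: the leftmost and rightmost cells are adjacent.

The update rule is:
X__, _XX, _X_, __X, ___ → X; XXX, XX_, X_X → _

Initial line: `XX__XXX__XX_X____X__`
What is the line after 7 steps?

XXXXXXXX__XXX__XXXXX

X_XXX__XXX__XXXXXXXX
__X__XXX__XXX_______
XXXXXX__XXX__XXXXXXX
______XXX__XXX______
XXXXXXX__XXX__XXXXXX
_______XXX__XXX_____
XXXXXXXX__XXX__XXXXX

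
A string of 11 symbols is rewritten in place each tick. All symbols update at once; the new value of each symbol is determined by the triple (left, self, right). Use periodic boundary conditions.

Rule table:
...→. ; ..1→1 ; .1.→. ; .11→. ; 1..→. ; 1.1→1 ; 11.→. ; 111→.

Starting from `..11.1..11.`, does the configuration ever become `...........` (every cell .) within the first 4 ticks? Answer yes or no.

.1..1..1...
1..1..1....
..1..1....1
.1..1....1.
tick 4 is .1..1....1., still not uniform .

no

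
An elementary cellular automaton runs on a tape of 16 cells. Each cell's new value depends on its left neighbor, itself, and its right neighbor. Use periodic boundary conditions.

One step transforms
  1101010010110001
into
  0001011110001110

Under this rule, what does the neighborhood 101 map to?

0

At position 2 the neighborhood is 101; the next row has 0 there.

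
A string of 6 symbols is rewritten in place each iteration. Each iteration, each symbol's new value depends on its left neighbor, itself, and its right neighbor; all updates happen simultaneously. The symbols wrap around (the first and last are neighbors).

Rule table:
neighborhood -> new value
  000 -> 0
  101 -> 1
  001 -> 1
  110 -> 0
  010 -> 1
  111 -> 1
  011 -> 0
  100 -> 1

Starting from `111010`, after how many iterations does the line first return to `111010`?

010111
111010

2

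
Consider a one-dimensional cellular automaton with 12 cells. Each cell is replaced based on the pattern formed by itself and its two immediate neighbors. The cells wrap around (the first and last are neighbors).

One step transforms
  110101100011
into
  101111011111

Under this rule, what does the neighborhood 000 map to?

1

At position 8 the neighborhood is 000; the next row has 1 there.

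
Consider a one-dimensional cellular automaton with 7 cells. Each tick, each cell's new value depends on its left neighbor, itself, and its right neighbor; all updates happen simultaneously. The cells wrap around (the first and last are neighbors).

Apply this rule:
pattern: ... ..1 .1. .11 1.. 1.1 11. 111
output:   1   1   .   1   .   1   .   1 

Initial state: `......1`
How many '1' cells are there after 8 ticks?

5

.11111.
11111..
1111..1
111..11
11..111
1..1111
..11111
.11111.
count of 1: 5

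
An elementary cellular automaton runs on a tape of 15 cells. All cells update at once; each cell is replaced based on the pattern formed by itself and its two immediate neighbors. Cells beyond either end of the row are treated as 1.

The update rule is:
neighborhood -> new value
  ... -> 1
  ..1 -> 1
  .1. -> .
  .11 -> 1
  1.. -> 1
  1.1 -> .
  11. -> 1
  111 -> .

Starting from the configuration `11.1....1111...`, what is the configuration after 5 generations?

11...1111..1111

.1..11111..1111
..111...1111...
111.11111..1111
..1.1...1111...
11...1111..1111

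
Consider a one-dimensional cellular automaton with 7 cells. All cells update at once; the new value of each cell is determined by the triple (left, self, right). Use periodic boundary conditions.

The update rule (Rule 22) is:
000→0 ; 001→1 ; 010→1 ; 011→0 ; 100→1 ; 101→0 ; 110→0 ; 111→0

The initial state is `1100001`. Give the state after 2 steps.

step 1: 0010010
step 2: 0111111

0111111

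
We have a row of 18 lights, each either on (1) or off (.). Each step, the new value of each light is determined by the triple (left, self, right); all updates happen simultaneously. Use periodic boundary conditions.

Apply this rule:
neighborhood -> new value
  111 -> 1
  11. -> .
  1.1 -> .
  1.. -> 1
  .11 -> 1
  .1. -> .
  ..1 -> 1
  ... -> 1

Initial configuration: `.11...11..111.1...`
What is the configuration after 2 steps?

1..111..111.111111

11.1111.1111...111
1..111..111.111111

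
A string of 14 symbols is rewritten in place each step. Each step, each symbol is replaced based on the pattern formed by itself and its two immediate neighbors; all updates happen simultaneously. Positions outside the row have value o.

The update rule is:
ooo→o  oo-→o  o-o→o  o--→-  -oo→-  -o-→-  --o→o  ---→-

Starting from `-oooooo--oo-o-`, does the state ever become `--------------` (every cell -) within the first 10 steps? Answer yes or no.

step 1: o-ooooo-o-oo-o
step 2: oo-ooooo-o-oo-
step 3: ooo-ooooo-o-oo
step 4: oooo-ooooo-o-o
step 5: ooooo-ooooo-o-
step 6: oooooo-ooooo-o
step 7: ooooooo-ooooo-
step 8: oooooooo-ooooo
step 9: ooooooooo-oooo
step 10: oooooooooo-ooo
step 10 is oooooooooo-ooo, still not uniform -

no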